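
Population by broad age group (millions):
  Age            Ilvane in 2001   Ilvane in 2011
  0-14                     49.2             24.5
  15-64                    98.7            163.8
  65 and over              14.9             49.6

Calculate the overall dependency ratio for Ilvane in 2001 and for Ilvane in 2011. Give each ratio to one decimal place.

Ilvane in 2001: (49.2 + 14.9) / 98.7 × 100 = 64.1 / 98.7 × 100 = 64.9
Ilvane in 2011: (24.5 + 49.6) / 163.8 × 100 = 74.1 / 163.8 × 100 = 45.2

Ilvane in 2001: 64.9
Ilvane in 2011: 45.2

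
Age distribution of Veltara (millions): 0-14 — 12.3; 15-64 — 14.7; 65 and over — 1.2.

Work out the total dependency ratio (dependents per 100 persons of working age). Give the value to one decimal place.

Total dependency ratio = (12.3 + 1.2) / 14.7 × 100 = 13.5 / 14.7 × 100 = 91.8

Total dependency ratio: 91.8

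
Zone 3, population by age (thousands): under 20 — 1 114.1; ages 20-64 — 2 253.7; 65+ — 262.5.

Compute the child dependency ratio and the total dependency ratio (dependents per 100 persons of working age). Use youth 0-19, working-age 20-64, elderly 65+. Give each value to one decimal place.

Youth dependency ratio = 1 114.1 / 2 253.7 × 100 = 49.4
Total dependency ratio = (1 114.1 + 262.5) / 2 253.7 × 100 = 1 376.6 / 2 253.7 × 100 = 61.1

Youth dependency ratio: 49.4
Total dependency ratio: 61.1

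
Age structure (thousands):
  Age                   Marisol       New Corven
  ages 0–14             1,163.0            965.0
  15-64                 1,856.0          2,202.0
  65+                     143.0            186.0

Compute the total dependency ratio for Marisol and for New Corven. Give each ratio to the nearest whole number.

Marisol: 70
New Corven: 52

Marisol: (1,163.0 + 143.0) / 1,856.0 × 100 = 1,306.0 / 1,856.0 × 100 = 70
New Corven: (965.0 + 186.0) / 2,202.0 × 100 = 1,151.0 / 2,202.0 × 100 = 52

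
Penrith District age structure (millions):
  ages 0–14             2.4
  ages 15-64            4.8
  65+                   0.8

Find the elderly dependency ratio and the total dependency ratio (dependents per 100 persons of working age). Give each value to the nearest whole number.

Old-age dependency ratio: 17
Total dependency ratio: 67

Old-age dependency ratio = 0.8 / 4.8 × 100 = 17
Total dependency ratio = (2.4 + 0.8) / 4.8 × 100 = 3.2 / 4.8 × 100 = 67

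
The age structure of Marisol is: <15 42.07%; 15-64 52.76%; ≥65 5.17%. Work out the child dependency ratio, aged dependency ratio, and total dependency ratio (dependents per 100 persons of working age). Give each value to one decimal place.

Youth dependency ratio: 79.7
Old-age dependency ratio: 9.8
Total dependency ratio: 89.5

Youth dependency ratio = 42.07 / 52.76 × 100 = 79.7
Old-age dependency ratio = 5.17 / 52.76 × 100 = 9.8
Total dependency ratio = (42.07 + 5.17) / 52.76 × 100 = 47.24 / 52.76 × 100 = 89.5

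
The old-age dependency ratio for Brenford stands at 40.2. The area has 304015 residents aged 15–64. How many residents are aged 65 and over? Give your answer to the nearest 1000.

Aged 65 and over: 122000

Old-age dependency ratio = elderly / working-age × 100
40.2 = E / 304015 × 100
⇒ 122000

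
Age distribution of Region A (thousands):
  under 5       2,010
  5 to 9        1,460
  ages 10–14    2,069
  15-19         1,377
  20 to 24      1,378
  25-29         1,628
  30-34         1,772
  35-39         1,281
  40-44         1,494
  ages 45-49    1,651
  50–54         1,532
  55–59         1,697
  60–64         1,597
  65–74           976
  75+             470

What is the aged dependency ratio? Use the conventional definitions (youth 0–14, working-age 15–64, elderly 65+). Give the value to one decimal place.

Old-age dependency ratio: 9.4

0–14: 2,010 + 1,460 + 2,069 = 5,539
15–64: 1,377 + 1,378 + 1,628 + 1,772 + 1,281 + 1,494 + 1,651 + 1,532 + 1,697 + 1,597 = 15,407
65+: 976 + 470 = 1,446
Old-age dependency ratio = 1,446 / 15,407 × 100 = 9.4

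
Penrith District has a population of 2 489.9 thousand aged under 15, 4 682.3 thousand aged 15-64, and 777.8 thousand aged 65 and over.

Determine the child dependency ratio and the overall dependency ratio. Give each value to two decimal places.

Youth dependency ratio: 53.18
Total dependency ratio: 69.79

Youth dependency ratio = 2 489.9 / 4 682.3 × 100 = 53.18
Total dependency ratio = (2 489.9 + 777.8) / 4 682.3 × 100 = 3 267.7 / 4 682.3 × 100 = 69.79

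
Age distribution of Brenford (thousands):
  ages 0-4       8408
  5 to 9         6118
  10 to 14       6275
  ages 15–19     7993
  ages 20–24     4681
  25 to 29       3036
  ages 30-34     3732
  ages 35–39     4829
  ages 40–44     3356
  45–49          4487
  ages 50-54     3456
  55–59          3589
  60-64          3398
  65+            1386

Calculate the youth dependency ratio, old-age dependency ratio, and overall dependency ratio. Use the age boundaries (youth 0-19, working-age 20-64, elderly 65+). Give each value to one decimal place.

Youth dependency ratio: 83.3
Old-age dependency ratio: 4.0
Total dependency ratio: 87.3

0–19: 8408 + 6118 + 6275 + 7993 = 28794
20–64: 4681 + 3036 + 3732 + 4829 + 3356 + 4487 + 3456 + 3589 + 3398 = 34564
65+: 1386
Youth dependency ratio = 28794 / 34564 × 100 = 83.3
Old-age dependency ratio = 1386 / 34564 × 100 = 4.0
Total dependency ratio = (28794 + 1386) / 34564 × 100 = 30180 / 34564 × 100 = 87.3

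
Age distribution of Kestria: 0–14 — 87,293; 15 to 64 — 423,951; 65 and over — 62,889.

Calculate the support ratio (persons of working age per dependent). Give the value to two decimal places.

Support ratio: 2.82

Support ratio = 423,951 / (87,293 + 62,889) = 423,951 / 150,182 = 2.82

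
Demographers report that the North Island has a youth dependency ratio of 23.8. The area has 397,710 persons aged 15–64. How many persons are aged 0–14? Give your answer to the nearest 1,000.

Youth dependency ratio = youth / working-age × 100
23.8 = Y / 397,710 × 100
⇒ 95,000

Aged 0–14: 95,000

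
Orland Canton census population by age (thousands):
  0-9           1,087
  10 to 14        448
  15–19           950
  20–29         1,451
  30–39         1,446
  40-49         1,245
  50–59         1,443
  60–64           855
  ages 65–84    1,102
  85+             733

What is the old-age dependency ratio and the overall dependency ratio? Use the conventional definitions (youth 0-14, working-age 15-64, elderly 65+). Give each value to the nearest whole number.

0–14: 1,087 + 448 = 1,535
15–64: 950 + 1,451 + 1,446 + 1,245 + 1,443 + 855 = 7,390
65+: 1,102 + 733 = 1,835
Old-age dependency ratio = 1,835 / 7,390 × 100 = 25
Total dependency ratio = (1,535 + 1,835) / 7,390 × 100 = 3,370 / 7,390 × 100 = 46

Old-age dependency ratio: 25
Total dependency ratio: 46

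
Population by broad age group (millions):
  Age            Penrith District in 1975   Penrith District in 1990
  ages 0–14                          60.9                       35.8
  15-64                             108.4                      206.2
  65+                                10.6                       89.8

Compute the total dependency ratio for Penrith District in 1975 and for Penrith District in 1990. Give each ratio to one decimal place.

Penrith District in 1975: 66.0
Penrith District in 1990: 60.9

Penrith District in 1975: (60.9 + 10.6) / 108.4 × 100 = 71.5 / 108.4 × 100 = 66.0
Penrith District in 1990: (35.8 + 89.8) / 206.2 × 100 = 125.6 / 206.2 × 100 = 60.9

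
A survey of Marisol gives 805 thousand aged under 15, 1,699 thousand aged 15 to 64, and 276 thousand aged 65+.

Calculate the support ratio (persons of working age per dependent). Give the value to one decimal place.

Support ratio: 1.6

Support ratio = 1,699 / (805 + 276) = 1,699 / 1,081 = 1.6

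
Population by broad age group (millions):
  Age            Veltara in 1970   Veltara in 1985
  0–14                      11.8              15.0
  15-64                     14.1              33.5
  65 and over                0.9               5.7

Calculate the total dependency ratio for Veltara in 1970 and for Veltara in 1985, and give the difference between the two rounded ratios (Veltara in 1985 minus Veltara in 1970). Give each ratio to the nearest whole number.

Veltara in 1970: (11.8 + 0.9) / 14.1 × 100 = 12.7 / 14.1 × 100 = 90
Veltara in 1985: (15.0 + 5.7) / 33.5 × 100 = 20.7 / 33.5 × 100 = 62

Veltara in 1970: 90
Veltara in 1985: 62
Difference: -28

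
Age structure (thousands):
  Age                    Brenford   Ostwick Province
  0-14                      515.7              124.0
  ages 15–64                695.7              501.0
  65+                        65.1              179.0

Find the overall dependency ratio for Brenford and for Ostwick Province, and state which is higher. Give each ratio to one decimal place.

Brenford: (515.7 + 65.1) / 695.7 × 100 = 580.8 / 695.7 × 100 = 83.5
Ostwick Province: (124.0 + 179.0) / 501.0 × 100 = 303.0 / 501.0 × 100 = 60.5

Brenford: 83.5
Ostwick Province: 60.5
Higher: Brenford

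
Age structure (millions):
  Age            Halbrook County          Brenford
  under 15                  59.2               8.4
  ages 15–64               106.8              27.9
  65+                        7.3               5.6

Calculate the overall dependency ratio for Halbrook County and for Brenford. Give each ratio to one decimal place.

Halbrook County: 62.3
Brenford: 50.2

Halbrook County: (59.2 + 7.3) / 106.8 × 100 = 66.5 / 106.8 × 100 = 62.3
Brenford: (8.4 + 5.6) / 27.9 × 100 = 14.0 / 27.9 × 100 = 50.2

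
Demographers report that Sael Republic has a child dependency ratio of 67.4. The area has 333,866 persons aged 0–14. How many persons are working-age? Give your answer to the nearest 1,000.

Youth dependency ratio = youth / working-age × 100
67.4 = 333,866 / W × 100
⇒ 495,000

Working-age: 495,000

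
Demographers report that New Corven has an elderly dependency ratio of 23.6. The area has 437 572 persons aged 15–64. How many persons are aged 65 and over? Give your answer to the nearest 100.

Aged 65 and over: 103 300

Old-age dependency ratio = elderly / working-age × 100
23.6 = E / 437 572 × 100
⇒ 103 300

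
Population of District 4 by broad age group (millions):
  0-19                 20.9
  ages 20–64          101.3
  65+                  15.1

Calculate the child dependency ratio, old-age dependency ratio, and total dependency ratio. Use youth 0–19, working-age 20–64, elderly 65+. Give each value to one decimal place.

Youth dependency ratio = 20.9 / 101.3 × 100 = 20.6
Old-age dependency ratio = 15.1 / 101.3 × 100 = 14.9
Total dependency ratio = (20.9 + 15.1) / 101.3 × 100 = 36.0 / 101.3 × 100 = 35.5

Youth dependency ratio: 20.6
Old-age dependency ratio: 14.9
Total dependency ratio: 35.5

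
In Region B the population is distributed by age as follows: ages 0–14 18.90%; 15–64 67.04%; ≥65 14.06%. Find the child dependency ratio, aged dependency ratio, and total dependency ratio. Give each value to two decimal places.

Youth dependency ratio: 28.19
Old-age dependency ratio: 20.97
Total dependency ratio: 49.16

Youth dependency ratio = 18.90 / 67.04 × 100 = 28.19
Old-age dependency ratio = 14.06 / 67.04 × 100 = 20.97
Total dependency ratio = (18.90 + 14.06) / 67.04 × 100 = 32.96 / 67.04 × 100 = 49.16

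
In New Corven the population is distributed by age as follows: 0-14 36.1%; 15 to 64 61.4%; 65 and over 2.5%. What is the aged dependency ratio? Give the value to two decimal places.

Old-age dependency ratio = 2.5 / 61.4 × 100 = 4.07

Old-age dependency ratio: 4.07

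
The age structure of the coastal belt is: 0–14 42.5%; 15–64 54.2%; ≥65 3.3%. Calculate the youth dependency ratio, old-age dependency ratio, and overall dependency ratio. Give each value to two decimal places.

Youth dependency ratio = 42.5 / 54.2 × 100 = 78.41
Old-age dependency ratio = 3.3 / 54.2 × 100 = 6.09
Total dependency ratio = (42.5 + 3.3) / 54.2 × 100 = 45.8 / 54.2 × 100 = 84.50

Youth dependency ratio: 78.41
Old-age dependency ratio: 6.09
Total dependency ratio: 84.50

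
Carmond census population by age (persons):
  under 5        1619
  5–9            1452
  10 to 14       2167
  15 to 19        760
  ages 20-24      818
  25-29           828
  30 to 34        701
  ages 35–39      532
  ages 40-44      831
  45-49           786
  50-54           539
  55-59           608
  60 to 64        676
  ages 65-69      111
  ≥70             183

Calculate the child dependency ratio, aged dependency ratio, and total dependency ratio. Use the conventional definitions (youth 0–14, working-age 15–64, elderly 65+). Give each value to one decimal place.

Youth dependency ratio: 74.0
Old-age dependency ratio: 4.2
Total dependency ratio: 78.1

0–14: 1619 + 1452 + 2167 = 5238
15–64: 760 + 818 + 828 + 701 + 532 + 831 + 786 + 539 + 608 + 676 = 7079
65+: 111 + 183 = 294
Youth dependency ratio = 5238 / 7079 × 100 = 74.0
Old-age dependency ratio = 294 / 7079 × 100 = 4.2
Total dependency ratio = (5238 + 294) / 7079 × 100 = 5532 / 7079 × 100 = 78.1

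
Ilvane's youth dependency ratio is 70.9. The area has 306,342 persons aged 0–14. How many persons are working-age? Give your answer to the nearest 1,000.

Working-age: 432,000

Youth dependency ratio = youth / working-age × 100
70.9 = 306,342 / W × 100
⇒ 432,000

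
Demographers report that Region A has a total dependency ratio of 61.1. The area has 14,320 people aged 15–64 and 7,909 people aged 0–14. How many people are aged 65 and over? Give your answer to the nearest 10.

Aged 65 and over: 840

Total dependency ratio = (youth + elderly) / working-age × 100
61.1 = (7,909 + E) / 14,320 × 100
⇒ 840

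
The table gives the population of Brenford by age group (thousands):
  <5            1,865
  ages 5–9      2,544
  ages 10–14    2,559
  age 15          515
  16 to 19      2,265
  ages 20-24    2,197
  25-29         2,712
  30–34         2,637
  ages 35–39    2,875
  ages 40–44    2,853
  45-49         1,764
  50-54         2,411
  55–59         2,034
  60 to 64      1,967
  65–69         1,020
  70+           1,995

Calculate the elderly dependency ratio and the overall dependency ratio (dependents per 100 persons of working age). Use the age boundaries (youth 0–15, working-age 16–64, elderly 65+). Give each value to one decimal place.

0–15: 1,865 + 2,544 + 2,559 + 515 = 7,483
16–64: 2,265 + 2,197 + 2,712 + 2,637 + 2,875 + 2,853 + 1,764 + 2,411 + 2,034 + 1,967 = 23,715
65+: 1,020 + 1,995 = 3,015
Old-age dependency ratio = 3,015 / 23,715 × 100 = 12.7
Total dependency ratio = (7,483 + 3,015) / 23,715 × 100 = 10,498 / 23,715 × 100 = 44.3

Old-age dependency ratio: 12.7
Total dependency ratio: 44.3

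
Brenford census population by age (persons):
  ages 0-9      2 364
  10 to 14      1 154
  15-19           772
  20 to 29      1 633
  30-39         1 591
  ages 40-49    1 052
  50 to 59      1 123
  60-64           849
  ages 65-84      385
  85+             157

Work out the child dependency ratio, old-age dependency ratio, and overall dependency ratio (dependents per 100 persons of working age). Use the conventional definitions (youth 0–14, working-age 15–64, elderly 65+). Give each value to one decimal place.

Youth dependency ratio: 50.1
Old-age dependency ratio: 7.7
Total dependency ratio: 57.8

0–14: 2 364 + 1 154 = 3 518
15–64: 772 + 1 633 + 1 591 + 1 052 + 1 123 + 849 = 7 020
65+: 385 + 157 = 542
Youth dependency ratio = 3 518 / 7 020 × 100 = 50.1
Old-age dependency ratio = 542 / 7 020 × 100 = 7.7
Total dependency ratio = (3 518 + 542) / 7 020 × 100 = 4 060 / 7 020 × 100 = 57.8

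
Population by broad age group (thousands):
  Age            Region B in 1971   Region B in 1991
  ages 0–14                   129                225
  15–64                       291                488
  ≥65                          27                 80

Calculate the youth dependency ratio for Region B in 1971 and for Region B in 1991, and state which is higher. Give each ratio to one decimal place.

Region B in 1971: 44.3
Region B in 1991: 46.1
Higher: Region B in 1991

Region B in 1971: 129 / 291 × 100 = 44.3
Region B in 1991: 225 / 488 × 100 = 46.1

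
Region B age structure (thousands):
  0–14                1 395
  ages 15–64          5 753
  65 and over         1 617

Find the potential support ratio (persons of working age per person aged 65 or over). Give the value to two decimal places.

Potential support ratio = 5 753 / 1 617 = 3.56

Potential support ratio: 3.56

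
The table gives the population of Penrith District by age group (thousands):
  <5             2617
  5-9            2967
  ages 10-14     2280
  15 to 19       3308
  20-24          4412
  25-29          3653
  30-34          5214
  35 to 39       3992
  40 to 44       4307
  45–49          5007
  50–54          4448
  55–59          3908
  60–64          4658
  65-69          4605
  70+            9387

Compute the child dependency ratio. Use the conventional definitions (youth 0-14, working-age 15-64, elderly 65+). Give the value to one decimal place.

Youth dependency ratio: 18.3

0–14: 2617 + 2967 + 2280 = 7864
15–64: 3308 + 4412 + 3653 + 5214 + 3992 + 4307 + 5007 + 4448 + 3908 + 4658 = 42907
65+: 4605 + 9387 = 13992
Youth dependency ratio = 7864 / 42907 × 100 = 18.3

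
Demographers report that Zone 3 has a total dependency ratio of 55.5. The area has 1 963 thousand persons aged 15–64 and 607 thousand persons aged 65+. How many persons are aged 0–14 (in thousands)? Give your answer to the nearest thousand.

Total dependency ratio = (youth + elderly) / working-age × 100
55.5 = (Y + 607) / 1 963 × 100
⇒ 482

Aged 0–14: 482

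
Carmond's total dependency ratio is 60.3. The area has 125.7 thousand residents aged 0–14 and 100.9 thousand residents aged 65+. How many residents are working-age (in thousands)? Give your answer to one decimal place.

Working-age: 375.8

Total dependency ratio = (youth + elderly) / working-age × 100
60.3 = (125.7 + 100.9) / W × 100
⇒ 375.8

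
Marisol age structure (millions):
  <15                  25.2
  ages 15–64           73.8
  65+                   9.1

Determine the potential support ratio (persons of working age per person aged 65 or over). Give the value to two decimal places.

Potential support ratio = 73.8 / 9.1 = 8.11

Potential support ratio: 8.11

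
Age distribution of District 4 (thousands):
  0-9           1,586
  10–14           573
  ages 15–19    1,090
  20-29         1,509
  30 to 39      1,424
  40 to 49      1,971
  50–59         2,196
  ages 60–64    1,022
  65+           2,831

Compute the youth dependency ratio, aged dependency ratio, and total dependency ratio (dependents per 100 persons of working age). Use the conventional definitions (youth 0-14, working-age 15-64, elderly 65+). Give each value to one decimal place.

Youth dependency ratio: 23.4
Old-age dependency ratio: 30.7
Total dependency ratio: 54.2

0–14: 1,586 + 573 = 2,159
15–64: 1,090 + 1,509 + 1,424 + 1,971 + 2,196 + 1,022 = 9,212
65+: 2,831
Youth dependency ratio = 2,159 / 9,212 × 100 = 23.4
Old-age dependency ratio = 2,831 / 9,212 × 100 = 30.7
Total dependency ratio = (2,159 + 2,831) / 9,212 × 100 = 4,990 / 9,212 × 100 = 54.2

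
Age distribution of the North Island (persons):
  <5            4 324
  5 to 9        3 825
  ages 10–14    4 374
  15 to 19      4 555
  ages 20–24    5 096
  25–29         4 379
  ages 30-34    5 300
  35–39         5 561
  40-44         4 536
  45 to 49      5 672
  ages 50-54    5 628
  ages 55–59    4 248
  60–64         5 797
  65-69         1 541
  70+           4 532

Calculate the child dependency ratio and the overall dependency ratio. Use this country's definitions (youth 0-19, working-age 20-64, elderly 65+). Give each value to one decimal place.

0–19: 4 324 + 3 825 + 4 374 + 4 555 = 17 078
20–64: 5 096 + 4 379 + 5 300 + 5 561 + 4 536 + 5 672 + 5 628 + 4 248 + 5 797 = 46 217
65+: 1 541 + 4 532 = 6 073
Youth dependency ratio = 17 078 / 46 217 × 100 = 37.0
Total dependency ratio = (17 078 + 6 073) / 46 217 × 100 = 23 151 / 46 217 × 100 = 50.1

Youth dependency ratio: 37.0
Total dependency ratio: 50.1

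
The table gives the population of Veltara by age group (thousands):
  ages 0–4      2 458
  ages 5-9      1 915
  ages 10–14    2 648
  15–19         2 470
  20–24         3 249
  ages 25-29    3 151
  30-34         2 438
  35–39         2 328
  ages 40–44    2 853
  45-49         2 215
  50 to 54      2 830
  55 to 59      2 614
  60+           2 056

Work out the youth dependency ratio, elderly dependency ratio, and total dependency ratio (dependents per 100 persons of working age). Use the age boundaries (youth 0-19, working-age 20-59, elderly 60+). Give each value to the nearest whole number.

0–19: 2 458 + 1 915 + 2 648 + 2 470 = 9 491
20–59: 3 249 + 3 151 + 2 438 + 2 328 + 2 853 + 2 215 + 2 830 + 2 614 = 21 678
60+: 2 056
Youth dependency ratio = 9 491 / 21 678 × 100 = 44
Old-age dependency ratio = 2 056 / 21 678 × 100 = 9
Total dependency ratio = (9 491 + 2 056) / 21 678 × 100 = 11 547 / 21 678 × 100 = 53

Youth dependency ratio: 44
Old-age dependency ratio: 9
Total dependency ratio: 53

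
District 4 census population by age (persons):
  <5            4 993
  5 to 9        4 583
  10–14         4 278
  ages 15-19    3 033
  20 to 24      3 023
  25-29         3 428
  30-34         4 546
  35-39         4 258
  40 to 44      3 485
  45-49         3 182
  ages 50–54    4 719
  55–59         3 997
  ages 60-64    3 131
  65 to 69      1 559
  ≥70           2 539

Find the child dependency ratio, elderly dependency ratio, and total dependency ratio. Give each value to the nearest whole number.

0–14: 4 993 + 4 583 + 4 278 = 13 854
15–64: 3 033 + 3 023 + 3 428 + 4 546 + 4 258 + 3 485 + 3 182 + 4 719 + 3 997 + 3 131 = 36 802
65+: 1 559 + 2 539 = 4 098
Youth dependency ratio = 13 854 / 36 802 × 100 = 38
Old-age dependency ratio = 4 098 / 36 802 × 100 = 11
Total dependency ratio = (13 854 + 4 098) / 36 802 × 100 = 17 952 / 36 802 × 100 = 49

Youth dependency ratio: 38
Old-age dependency ratio: 11
Total dependency ratio: 49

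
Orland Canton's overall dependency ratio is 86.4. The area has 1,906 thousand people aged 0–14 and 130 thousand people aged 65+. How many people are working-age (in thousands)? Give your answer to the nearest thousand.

Working-age: 2,356

Total dependency ratio = (youth + elderly) / working-age × 100
86.4 = (1,906 + 130) / W × 100
⇒ 2,356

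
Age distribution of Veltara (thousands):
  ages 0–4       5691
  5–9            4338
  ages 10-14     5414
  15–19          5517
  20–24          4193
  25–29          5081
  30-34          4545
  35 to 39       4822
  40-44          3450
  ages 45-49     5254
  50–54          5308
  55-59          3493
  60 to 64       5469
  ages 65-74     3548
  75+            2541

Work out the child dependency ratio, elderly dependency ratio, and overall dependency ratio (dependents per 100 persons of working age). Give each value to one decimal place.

0–14: 5691 + 4338 + 5414 = 15443
15–64: 5517 + 4193 + 5081 + 4545 + 4822 + 3450 + 5254 + 5308 + 3493 + 5469 = 47132
65+: 3548 + 2541 = 6089
Youth dependency ratio = 15443 / 47132 × 100 = 32.8
Old-age dependency ratio = 6089 / 47132 × 100 = 12.9
Total dependency ratio = (15443 + 6089) / 47132 × 100 = 21532 / 47132 × 100 = 45.7

Youth dependency ratio: 32.8
Old-age dependency ratio: 12.9
Total dependency ratio: 45.7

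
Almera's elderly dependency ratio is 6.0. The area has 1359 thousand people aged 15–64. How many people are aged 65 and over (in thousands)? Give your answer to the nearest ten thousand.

Old-age dependency ratio = elderly / working-age × 100
6.0 = E / 1359 × 100
⇒ 80

Aged 65 and over: 80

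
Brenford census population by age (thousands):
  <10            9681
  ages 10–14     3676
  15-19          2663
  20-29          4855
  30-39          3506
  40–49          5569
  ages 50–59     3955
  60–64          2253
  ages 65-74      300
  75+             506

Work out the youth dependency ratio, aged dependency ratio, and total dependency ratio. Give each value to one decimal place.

0–14: 9681 + 3676 = 13357
15–64: 2663 + 4855 + 3506 + 5569 + 3955 + 2253 = 22801
65+: 300 + 506 = 806
Youth dependency ratio = 13357 / 22801 × 100 = 58.6
Old-age dependency ratio = 806 / 22801 × 100 = 3.5
Total dependency ratio = (13357 + 806) / 22801 × 100 = 14163 / 22801 × 100 = 62.1

Youth dependency ratio: 58.6
Old-age dependency ratio: 3.5
Total dependency ratio: 62.1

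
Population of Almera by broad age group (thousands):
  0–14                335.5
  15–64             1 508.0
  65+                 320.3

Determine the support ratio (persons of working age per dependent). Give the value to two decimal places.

Support ratio = 1 508.0 / (335.5 + 320.3) = 1 508.0 / 655.8 = 2.30

Support ratio: 2.30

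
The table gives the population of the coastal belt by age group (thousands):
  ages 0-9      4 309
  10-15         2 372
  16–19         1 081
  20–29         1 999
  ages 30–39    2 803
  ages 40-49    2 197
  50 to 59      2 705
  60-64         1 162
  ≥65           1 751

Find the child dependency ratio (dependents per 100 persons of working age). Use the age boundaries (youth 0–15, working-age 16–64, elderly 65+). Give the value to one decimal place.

Youth dependency ratio: 55.9

0–15: 4 309 + 2 372 = 6 681
16–64: 1 081 + 1 999 + 2 803 + 2 197 + 2 705 + 1 162 = 11 947
65+: 1 751
Youth dependency ratio = 6 681 / 11 947 × 100 = 55.9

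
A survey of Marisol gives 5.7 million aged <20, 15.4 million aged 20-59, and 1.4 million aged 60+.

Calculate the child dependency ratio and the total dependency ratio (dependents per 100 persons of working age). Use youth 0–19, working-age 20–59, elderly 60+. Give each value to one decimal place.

Youth dependency ratio: 37.0
Total dependency ratio: 46.1

Youth dependency ratio = 5.7 / 15.4 × 100 = 37.0
Total dependency ratio = (5.7 + 1.4) / 15.4 × 100 = 7.1 / 15.4 × 100 = 46.1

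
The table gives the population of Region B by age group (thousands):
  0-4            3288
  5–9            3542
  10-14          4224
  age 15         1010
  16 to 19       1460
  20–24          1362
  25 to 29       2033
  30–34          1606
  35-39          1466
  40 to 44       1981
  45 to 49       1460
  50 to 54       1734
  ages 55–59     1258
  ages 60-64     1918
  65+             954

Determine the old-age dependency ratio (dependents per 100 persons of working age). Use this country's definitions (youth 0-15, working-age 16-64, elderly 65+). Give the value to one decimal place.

Old-age dependency ratio: 5.9

0–15: 3288 + 3542 + 4224 + 1010 = 12064
16–64: 1460 + 1362 + 2033 + 1606 + 1466 + 1981 + 1460 + 1734 + 1258 + 1918 = 16278
65+: 954
Old-age dependency ratio = 954 / 16278 × 100 = 5.9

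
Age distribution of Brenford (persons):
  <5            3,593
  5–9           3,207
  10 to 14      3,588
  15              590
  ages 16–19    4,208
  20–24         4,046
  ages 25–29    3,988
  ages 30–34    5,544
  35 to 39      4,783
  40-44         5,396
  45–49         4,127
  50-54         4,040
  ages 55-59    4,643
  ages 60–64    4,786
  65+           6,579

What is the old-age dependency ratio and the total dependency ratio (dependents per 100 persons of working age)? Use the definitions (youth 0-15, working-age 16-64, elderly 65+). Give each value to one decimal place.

0–15: 3,593 + 3,207 + 3,588 + 590 = 10,978
16–64: 4,208 + 4,046 + 3,988 + 5,544 + 4,783 + 5,396 + 4,127 + 4,040 + 4,643 + 4,786 = 45,561
65+: 6,579
Old-age dependency ratio = 6,579 / 45,561 × 100 = 14.4
Total dependency ratio = (10,978 + 6,579) / 45,561 × 100 = 17,557 / 45,561 × 100 = 38.5

Old-age dependency ratio: 14.4
Total dependency ratio: 38.5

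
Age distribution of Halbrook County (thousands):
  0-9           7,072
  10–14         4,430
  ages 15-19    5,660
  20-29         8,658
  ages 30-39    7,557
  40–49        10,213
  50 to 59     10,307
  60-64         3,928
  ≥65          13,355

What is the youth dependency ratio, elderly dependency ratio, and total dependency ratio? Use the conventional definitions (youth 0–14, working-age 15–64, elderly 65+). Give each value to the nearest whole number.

Youth dependency ratio: 25
Old-age dependency ratio: 29
Total dependency ratio: 54

0–14: 7,072 + 4,430 = 11,502
15–64: 5,660 + 8,658 + 7,557 + 10,213 + 10,307 + 3,928 = 46,323
65+: 13,355
Youth dependency ratio = 11,502 / 46,323 × 100 = 25
Old-age dependency ratio = 13,355 / 46,323 × 100 = 29
Total dependency ratio = (11,502 + 13,355) / 46,323 × 100 = 24,857 / 46,323 × 100 = 54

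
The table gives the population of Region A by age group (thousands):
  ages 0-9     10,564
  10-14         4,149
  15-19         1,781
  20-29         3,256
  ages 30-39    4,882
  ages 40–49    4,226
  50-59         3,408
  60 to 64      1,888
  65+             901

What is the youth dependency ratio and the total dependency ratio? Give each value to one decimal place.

Youth dependency ratio: 75.7
Total dependency ratio: 80.3

0–14: 10,564 + 4,149 = 14,713
15–64: 1,781 + 3,256 + 4,882 + 4,226 + 3,408 + 1,888 = 19,441
65+: 901
Youth dependency ratio = 14,713 / 19,441 × 100 = 75.7
Total dependency ratio = (14,713 + 901) / 19,441 × 100 = 15,614 / 19,441 × 100 = 80.3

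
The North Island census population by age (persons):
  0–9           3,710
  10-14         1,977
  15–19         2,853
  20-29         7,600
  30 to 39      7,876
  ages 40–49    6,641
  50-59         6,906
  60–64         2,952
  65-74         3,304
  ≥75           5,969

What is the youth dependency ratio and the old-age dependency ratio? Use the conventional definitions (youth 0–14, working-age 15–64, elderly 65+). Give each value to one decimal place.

Youth dependency ratio: 16.3
Old-age dependency ratio: 26.6

0–14: 3,710 + 1,977 = 5,687
15–64: 2,853 + 7,600 + 7,876 + 6,641 + 6,906 + 2,952 = 34,828
65+: 3,304 + 5,969 = 9,273
Youth dependency ratio = 5,687 / 34,828 × 100 = 16.3
Old-age dependency ratio = 9,273 / 34,828 × 100 = 26.6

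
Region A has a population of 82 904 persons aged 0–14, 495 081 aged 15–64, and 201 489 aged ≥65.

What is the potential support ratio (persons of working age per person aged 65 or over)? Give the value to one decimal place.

Potential support ratio: 2.5

Potential support ratio = 495 081 / 201 489 = 2.5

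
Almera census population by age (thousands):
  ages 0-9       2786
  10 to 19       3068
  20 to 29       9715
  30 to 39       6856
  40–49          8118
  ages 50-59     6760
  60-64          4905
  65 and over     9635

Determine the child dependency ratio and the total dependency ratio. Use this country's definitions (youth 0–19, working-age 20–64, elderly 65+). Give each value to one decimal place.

Youth dependency ratio: 16.1
Total dependency ratio: 42.6

0–19: 2786 + 3068 = 5854
20–64: 9715 + 6856 + 8118 + 6760 + 4905 = 36354
65+: 9635
Youth dependency ratio = 5854 / 36354 × 100 = 16.1
Total dependency ratio = (5854 + 9635) / 36354 × 100 = 15489 / 36354 × 100 = 42.6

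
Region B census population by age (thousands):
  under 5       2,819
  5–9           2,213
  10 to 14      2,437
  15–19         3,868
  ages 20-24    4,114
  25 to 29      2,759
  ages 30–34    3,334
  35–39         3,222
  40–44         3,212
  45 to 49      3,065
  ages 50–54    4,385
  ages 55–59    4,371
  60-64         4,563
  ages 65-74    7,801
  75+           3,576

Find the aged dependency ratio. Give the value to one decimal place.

0–14: 2,819 + 2,213 + 2,437 = 7,469
15–64: 3,868 + 4,114 + 2,759 + 3,334 + 3,222 + 3,212 + 3,065 + 4,385 + 4,371 + 4,563 = 36,893
65+: 7,801 + 3,576 = 11,377
Old-age dependency ratio = 11,377 / 36,893 × 100 = 30.8

Old-age dependency ratio: 30.8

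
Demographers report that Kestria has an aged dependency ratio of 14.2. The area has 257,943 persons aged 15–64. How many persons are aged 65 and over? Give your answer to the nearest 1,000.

Old-age dependency ratio = elderly / working-age × 100
14.2 = E / 257,943 × 100
⇒ 37,000

Aged 65 and over: 37,000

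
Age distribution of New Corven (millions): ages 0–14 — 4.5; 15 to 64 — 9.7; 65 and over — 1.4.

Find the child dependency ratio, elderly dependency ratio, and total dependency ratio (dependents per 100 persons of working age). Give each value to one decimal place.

Youth dependency ratio: 46.4
Old-age dependency ratio: 14.4
Total dependency ratio: 60.8

Youth dependency ratio = 4.5 / 9.7 × 100 = 46.4
Old-age dependency ratio = 1.4 / 9.7 × 100 = 14.4
Total dependency ratio = (4.5 + 1.4) / 9.7 × 100 = 5.9 / 9.7 × 100 = 60.8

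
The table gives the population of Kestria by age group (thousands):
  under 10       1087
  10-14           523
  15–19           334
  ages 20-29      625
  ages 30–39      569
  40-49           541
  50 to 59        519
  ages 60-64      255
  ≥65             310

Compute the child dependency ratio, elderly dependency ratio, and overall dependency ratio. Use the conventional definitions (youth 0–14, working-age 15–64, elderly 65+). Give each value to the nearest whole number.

Youth dependency ratio: 57
Old-age dependency ratio: 11
Total dependency ratio: 68

0–14: 1087 + 523 = 1610
15–64: 334 + 625 + 569 + 541 + 519 + 255 = 2843
65+: 310
Youth dependency ratio = 1610 / 2843 × 100 = 57
Old-age dependency ratio = 310 / 2843 × 100 = 11
Total dependency ratio = (1610 + 310) / 2843 × 100 = 1920 / 2843 × 100 = 68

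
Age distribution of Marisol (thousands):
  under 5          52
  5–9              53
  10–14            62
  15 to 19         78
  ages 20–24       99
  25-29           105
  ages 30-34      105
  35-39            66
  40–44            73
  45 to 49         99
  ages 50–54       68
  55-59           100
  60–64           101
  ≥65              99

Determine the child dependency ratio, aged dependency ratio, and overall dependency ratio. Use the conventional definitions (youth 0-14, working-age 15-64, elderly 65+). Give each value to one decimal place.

Youth dependency ratio: 18.7
Old-age dependency ratio: 11.1
Total dependency ratio: 29.8

0–14: 52 + 53 + 62 = 167
15–64: 78 + 99 + 105 + 105 + 66 + 73 + 99 + 68 + 100 + 101 = 894
65+: 99
Youth dependency ratio = 167 / 894 × 100 = 18.7
Old-age dependency ratio = 99 / 894 × 100 = 11.1
Total dependency ratio = (167 + 99) / 894 × 100 = 266 / 894 × 100 = 29.8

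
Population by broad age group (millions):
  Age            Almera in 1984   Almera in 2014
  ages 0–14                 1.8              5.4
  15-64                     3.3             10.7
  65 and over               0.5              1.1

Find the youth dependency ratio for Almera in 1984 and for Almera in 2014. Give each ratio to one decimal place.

Almera in 1984: 1.8 / 3.3 × 100 = 54.5
Almera in 2014: 5.4 / 10.7 × 100 = 50.5

Almera in 1984: 54.5
Almera in 2014: 50.5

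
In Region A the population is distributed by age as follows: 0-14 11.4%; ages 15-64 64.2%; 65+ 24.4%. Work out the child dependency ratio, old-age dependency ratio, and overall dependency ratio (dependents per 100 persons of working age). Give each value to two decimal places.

Youth dependency ratio = 11.4 / 64.2 × 100 = 17.76
Old-age dependency ratio = 24.4 / 64.2 × 100 = 38.01
Total dependency ratio = (11.4 + 24.4) / 64.2 × 100 = 35.8 / 64.2 × 100 = 55.76

Youth dependency ratio: 17.76
Old-age dependency ratio: 38.01
Total dependency ratio: 55.76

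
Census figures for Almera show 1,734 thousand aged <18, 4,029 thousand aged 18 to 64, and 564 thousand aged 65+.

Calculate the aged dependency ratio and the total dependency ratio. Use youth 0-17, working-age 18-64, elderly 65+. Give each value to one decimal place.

Old-age dependency ratio: 14.0
Total dependency ratio: 57.0

Old-age dependency ratio = 564 / 4,029 × 100 = 14.0
Total dependency ratio = (1,734 + 564) / 4,029 × 100 = 2,298 / 4,029 × 100 = 57.0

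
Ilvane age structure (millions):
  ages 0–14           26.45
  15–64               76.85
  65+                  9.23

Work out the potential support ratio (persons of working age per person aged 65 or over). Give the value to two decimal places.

Potential support ratio = 76.85 / 9.23 = 8.33

Potential support ratio: 8.33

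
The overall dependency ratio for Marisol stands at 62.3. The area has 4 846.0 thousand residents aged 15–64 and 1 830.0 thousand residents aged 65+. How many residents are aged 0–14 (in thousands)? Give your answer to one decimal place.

Aged 0–14: 1 189.1

Total dependency ratio = (youth + elderly) / working-age × 100
62.3 = (Y + 1 830.0) / 4 846.0 × 100
⇒ 1 189.1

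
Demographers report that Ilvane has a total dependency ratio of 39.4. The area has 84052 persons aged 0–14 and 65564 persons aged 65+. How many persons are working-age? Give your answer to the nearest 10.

Total dependency ratio = (youth + elderly) / working-age × 100
39.4 = (84052 + 65564) / W × 100
⇒ 379740

Working-age: 379740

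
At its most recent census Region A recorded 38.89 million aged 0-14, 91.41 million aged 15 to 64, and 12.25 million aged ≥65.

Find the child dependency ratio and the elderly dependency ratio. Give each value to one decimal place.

Youth dependency ratio = 38.89 / 91.41 × 100 = 42.5
Old-age dependency ratio = 12.25 / 91.41 × 100 = 13.4

Youth dependency ratio: 42.5
Old-age dependency ratio: 13.4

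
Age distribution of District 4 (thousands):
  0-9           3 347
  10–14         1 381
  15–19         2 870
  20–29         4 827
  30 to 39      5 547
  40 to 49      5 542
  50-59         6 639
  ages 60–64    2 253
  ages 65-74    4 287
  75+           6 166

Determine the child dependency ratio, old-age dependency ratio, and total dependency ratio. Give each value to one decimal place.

Youth dependency ratio: 17.1
Old-age dependency ratio: 37.8
Total dependency ratio: 54.8

0–14: 3 347 + 1 381 = 4 728
15–64: 2 870 + 4 827 + 5 547 + 5 542 + 6 639 + 2 253 = 27 678
65+: 4 287 + 6 166 = 10 453
Youth dependency ratio = 4 728 / 27 678 × 100 = 17.1
Old-age dependency ratio = 10 453 / 27 678 × 100 = 37.8
Total dependency ratio = (4 728 + 10 453) / 27 678 × 100 = 15 181 / 27 678 × 100 = 54.8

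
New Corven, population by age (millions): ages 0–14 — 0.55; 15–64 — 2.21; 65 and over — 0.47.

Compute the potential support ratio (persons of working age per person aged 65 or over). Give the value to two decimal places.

Potential support ratio = 2.21 / 0.47 = 4.70

Potential support ratio: 4.70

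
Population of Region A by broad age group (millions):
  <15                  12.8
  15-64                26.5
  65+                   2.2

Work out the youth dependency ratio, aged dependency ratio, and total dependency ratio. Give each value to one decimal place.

Youth dependency ratio: 48.3
Old-age dependency ratio: 8.3
Total dependency ratio: 56.6

Youth dependency ratio = 12.8 / 26.5 × 100 = 48.3
Old-age dependency ratio = 2.2 / 26.5 × 100 = 8.3
Total dependency ratio = (12.8 + 2.2) / 26.5 × 100 = 15.0 / 26.5 × 100 = 56.6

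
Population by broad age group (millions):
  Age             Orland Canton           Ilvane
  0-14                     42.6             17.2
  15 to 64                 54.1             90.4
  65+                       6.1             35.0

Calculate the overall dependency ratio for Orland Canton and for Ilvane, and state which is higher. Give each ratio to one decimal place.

Orland Canton: (42.6 + 6.1) / 54.1 × 100 = 48.7 / 54.1 × 100 = 90.0
Ilvane: (17.2 + 35.0) / 90.4 × 100 = 52.2 / 90.4 × 100 = 57.7

Orland Canton: 90.0
Ilvane: 57.7
Higher: Orland Canton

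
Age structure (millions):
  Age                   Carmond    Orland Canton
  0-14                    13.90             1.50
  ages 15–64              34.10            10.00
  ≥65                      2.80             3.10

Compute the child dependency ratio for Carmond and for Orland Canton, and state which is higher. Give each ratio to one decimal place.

Carmond: 13.90 / 34.10 × 100 = 40.8
Orland Canton: 1.50 / 10.00 × 100 = 15.0

Carmond: 40.8
Orland Canton: 15.0
Higher: Carmond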